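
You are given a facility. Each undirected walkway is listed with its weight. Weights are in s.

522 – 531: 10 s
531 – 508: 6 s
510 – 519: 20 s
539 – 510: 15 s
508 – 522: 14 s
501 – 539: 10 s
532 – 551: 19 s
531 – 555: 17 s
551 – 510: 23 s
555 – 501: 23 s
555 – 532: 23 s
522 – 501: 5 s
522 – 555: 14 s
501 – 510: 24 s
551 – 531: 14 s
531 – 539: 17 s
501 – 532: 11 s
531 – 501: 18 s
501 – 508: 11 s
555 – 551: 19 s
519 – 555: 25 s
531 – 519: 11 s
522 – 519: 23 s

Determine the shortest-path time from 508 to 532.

Settle nodes by increasing distance from 508:
508: 0
531: 6  (via 508)
501: 11  (via 508)
522: 14  (via 508)
519: 17  (via 531)
551: 20  (via 531)
539: 21  (via 501)
532: 22  (via 501)
Shortest route: 508 → 501 → 532 = 22 s.

22 s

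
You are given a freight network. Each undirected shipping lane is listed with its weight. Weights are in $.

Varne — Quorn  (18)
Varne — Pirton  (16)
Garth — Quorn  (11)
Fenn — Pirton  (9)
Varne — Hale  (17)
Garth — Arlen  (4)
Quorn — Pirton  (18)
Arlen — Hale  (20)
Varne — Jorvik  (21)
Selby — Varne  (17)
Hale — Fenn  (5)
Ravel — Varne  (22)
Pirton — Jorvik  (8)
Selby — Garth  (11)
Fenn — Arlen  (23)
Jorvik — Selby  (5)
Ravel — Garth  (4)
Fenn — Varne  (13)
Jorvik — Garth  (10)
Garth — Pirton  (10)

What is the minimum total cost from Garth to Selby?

Compare a few routes:
Garth - Jorvik - Selby: 10+5 = 15
Garth - Selby: 11 = 11
Cheapest is Garth - Selby at $11.

$11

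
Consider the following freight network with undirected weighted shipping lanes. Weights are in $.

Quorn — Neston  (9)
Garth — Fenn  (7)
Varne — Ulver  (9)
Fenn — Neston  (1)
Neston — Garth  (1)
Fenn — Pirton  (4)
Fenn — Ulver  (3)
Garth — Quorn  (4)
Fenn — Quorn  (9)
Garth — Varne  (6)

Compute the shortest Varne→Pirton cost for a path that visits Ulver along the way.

Shortest Varne→Ulver: Varne → Ulver = 9
Shortest Ulver→Pirton: Ulver → Fenn → Pirton = 7
Total via Ulver: 9 + 7 = $16.

$16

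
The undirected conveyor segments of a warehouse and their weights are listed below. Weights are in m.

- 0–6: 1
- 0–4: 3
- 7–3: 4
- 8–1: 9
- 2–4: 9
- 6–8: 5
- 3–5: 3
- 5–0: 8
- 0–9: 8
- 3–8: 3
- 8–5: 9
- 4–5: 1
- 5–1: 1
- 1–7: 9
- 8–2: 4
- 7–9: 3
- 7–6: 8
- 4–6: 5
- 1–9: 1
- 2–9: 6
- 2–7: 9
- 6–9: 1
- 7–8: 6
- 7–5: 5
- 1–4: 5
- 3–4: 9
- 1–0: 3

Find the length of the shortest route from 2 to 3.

Compare a few routes:
2 - 9 - 7 - 3: 6+3+4 = 13
2 - 9 - 1 - 5 - 3: 6+1+1+3 = 11
2 - 4 - 5 - 3: 9+1+3 = 13
2 - 8 - 3: 4+3 = 7
Cheapest is 2 - 8 - 3 at 7 m.

7 m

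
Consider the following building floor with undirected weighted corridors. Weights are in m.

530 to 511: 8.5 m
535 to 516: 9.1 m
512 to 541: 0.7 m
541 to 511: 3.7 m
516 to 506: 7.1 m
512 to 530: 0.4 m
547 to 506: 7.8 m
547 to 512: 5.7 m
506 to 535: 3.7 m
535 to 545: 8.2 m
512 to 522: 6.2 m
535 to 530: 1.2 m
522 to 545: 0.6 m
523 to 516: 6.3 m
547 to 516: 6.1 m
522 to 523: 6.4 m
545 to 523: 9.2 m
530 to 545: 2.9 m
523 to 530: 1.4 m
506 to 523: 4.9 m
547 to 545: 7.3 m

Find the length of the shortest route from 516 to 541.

Running Dijkstra from 516:
516: 0
547: 6.1  (via 516)
523: 6.3  (via 516)
506: 7.1  (via 516)
530: 7.7  (via 523)
512: 8.1  (via 530)
541: 8.8  (via 512)
Shortest route: 516–523–530–512–541 = 8.8 m.

8.8 m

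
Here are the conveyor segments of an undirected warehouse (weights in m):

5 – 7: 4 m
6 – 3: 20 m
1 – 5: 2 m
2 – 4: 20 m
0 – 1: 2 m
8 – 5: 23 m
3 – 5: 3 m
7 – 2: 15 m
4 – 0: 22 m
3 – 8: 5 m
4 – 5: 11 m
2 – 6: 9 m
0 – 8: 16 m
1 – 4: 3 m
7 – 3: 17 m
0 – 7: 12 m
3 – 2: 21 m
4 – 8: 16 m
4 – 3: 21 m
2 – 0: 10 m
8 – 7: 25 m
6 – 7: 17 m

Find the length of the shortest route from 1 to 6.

21 m

Enumerating some paths:
1–0–2–6: 2+10+9 = 21
1–5–7–6: 2+4+17 = 23
1–5–7–2–6: 2+4+15+9 = 30
1–5–3–6: 2+3+20 = 25
The minimum is 21 m via 1–0–2–6.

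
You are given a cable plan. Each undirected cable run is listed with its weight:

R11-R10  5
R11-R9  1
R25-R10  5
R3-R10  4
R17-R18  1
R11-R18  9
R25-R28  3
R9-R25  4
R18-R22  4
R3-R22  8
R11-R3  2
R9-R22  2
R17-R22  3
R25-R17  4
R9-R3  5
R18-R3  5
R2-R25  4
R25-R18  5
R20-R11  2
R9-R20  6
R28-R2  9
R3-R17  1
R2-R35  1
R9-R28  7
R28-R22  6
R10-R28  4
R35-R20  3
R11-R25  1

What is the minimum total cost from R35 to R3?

Running Dijkstra from R35:
R35: 0
R2: 1  (via R35)
R20: 3  (via R35)
R25: 5  (via R2)
R11: 5  (via R20)
R9: 6  (via R11)
R3: 7  (via R11)
Shortest route: R35–R20–R11–R3 = 7.

7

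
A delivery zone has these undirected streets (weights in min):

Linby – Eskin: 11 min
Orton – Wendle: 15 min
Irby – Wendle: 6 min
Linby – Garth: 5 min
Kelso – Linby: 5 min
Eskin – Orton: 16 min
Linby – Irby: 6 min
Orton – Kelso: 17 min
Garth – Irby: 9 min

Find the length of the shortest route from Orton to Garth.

27 min

Enumerating some paths:
Orton - Kelso - Linby - Garth: 17+5+5 = 27
Orton - Wendle - Irby - Garth: 15+6+9 = 30
Cheapest is Orton - Kelso - Linby - Garth at 27 min.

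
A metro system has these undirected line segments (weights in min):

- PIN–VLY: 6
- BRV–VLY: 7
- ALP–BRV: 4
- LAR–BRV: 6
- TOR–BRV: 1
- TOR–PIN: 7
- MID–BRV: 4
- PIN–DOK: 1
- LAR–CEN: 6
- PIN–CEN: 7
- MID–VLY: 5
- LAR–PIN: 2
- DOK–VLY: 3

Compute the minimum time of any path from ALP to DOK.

Settle nodes by increasing distance from ALP:
ALP: 0
BRV: 4  (via ALP)
TOR: 5  (via BRV)
MID: 8  (via BRV)
LAR: 10  (via BRV)
VLY: 11  (via BRV)
PIN: 12  (via TOR)
DOK: 13  (via PIN)
Shortest route: ALP–BRV–TOR–PIN–DOK = 13 min.

13 min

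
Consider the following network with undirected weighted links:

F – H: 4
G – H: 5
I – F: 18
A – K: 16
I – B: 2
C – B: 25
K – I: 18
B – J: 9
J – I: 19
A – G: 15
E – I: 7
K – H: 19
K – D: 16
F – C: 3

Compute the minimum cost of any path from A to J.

Enumerating some paths:
A–K–I–B–J: 16+18+2+9 = 45
A–G–H–F–I–B–J: 15+5+4+18+2+9 = 53
The minimum is 45 via A–K–I–B–J.

45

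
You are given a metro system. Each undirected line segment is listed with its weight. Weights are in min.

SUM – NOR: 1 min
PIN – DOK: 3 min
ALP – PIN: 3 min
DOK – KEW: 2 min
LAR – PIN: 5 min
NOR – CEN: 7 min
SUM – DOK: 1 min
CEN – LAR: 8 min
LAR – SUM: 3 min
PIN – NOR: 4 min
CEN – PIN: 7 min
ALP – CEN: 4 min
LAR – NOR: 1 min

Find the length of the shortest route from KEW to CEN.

Compare a few routes:
KEW → DOK → PIN → ALP → CEN: 2+3+3+4 = 12
KEW → DOK → SUM → NOR → CEN: 2+1+1+7 = 11
The minimum is 11 min via KEW → DOK → SUM → NOR → CEN.

11 min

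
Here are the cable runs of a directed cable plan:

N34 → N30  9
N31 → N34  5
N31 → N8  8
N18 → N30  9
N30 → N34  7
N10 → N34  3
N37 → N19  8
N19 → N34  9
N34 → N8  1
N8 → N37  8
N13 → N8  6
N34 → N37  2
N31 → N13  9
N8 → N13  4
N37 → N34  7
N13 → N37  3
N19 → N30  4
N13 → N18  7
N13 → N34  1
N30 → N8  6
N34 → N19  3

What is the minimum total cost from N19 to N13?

14

Enumerating some paths:
N19 - N30 - N34 - N8 - N13: 4+7+1+4 = 16
N19 - N30 - N8 - N13: 4+6+4 = 14
The minimum is 14 via N19 - N30 - N8 - N13.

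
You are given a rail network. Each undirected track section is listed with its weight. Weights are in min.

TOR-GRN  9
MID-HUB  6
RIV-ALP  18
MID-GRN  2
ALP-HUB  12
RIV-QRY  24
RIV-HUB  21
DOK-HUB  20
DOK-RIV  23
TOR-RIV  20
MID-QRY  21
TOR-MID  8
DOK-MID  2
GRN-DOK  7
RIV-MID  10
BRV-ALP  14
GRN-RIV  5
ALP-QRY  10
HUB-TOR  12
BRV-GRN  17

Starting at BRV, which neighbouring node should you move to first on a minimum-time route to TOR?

GRN

Enumerating some paths:
BRV–GRN–TOR: 17+9 = 26
BRV–GRN–DOK–MID–TOR: 17+7+2+8 = 34
BRV–GRN–MID–TOR: 17+2+8 = 27
Cheapest is BRV–GRN–TOR at 26 min.
So from BRV the first move is to GRN.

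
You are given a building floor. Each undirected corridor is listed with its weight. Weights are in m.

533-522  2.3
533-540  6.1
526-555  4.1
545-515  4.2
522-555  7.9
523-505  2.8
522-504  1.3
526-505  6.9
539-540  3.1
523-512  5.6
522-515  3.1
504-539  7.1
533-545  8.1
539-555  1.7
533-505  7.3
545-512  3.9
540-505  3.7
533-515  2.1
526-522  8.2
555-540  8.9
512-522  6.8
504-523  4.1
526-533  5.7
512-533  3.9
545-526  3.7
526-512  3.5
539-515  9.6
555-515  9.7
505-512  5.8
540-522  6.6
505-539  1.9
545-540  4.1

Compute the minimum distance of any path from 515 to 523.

8.5 m

Running Dijkstra from 515:
515: 0
533: 2.1  (via 515)
522: 3.1  (via 515)
545: 4.2  (via 515)
504: 4.4  (via 522)
512: 6  (via 533)
526: 7.8  (via 533)
540: 8.2  (via 533)
523: 8.5  (via 504)
Shortest route: 515–522–504–523 = 8.5 m.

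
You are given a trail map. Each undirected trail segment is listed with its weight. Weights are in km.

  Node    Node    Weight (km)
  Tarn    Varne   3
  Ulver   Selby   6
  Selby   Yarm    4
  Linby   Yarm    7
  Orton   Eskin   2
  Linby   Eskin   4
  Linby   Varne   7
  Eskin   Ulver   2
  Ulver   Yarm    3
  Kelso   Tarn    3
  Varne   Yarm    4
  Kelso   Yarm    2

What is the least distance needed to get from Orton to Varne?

Candidate routes:
Orton → Eskin → Linby → Yarm → Varne: 2+4+7+4 = 17
Orton → Eskin → Ulver → Yarm → Varne: 2+2+3+4 = 11
Orton → Eskin → Ulver → Yarm → Kelso → Tarn → Varne: 2+2+3+2+3+3 = 15
Orton → Eskin → Linby → Varne: 2+4+7 = 13
Cheapest is Orton → Eskin → Ulver → Yarm → Varne at 11 km.

11 km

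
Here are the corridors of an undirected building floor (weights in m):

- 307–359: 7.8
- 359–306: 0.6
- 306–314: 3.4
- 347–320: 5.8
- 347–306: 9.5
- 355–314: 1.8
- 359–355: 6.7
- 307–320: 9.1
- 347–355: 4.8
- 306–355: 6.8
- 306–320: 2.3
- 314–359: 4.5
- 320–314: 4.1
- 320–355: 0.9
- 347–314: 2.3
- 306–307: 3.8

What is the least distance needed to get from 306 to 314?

Shortest distances from 306:
306: 0
359: 0.6  (via 306)
320: 2.3  (via 306)
355: 3.2  (via 320)
314: 3.4  (via 306)
Shortest route: 306 → 314 = 3.4 m.

3.4 m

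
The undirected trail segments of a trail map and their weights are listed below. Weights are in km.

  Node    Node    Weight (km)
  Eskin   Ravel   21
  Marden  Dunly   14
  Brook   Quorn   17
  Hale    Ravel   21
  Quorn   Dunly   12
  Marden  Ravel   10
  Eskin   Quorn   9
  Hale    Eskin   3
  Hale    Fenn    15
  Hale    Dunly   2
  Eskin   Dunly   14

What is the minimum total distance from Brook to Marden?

43 km

Compare a few routes:
Brook–Quorn–Eskin–Hale–Dunly–Marden: 17+9+3+2+14 = 45
Brook–Quorn–Dunly–Marden: 17+12+14 = 43
Cheapest is Brook–Quorn–Dunly–Marden at 43 km.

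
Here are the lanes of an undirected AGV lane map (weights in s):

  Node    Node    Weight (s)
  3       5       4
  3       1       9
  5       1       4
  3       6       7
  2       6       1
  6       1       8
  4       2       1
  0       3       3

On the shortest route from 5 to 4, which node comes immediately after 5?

3

Enumerating some paths:
5–3–6–2–4: 4+7+1+1 = 13
5–1–6–2–4: 4+8+1+1 = 14
5–1–3–6–2–4: 4+9+7+1+1 = 22
Cheapest is 5–3–6–2–4 at 13 s.
So from 5 the first move is to 3.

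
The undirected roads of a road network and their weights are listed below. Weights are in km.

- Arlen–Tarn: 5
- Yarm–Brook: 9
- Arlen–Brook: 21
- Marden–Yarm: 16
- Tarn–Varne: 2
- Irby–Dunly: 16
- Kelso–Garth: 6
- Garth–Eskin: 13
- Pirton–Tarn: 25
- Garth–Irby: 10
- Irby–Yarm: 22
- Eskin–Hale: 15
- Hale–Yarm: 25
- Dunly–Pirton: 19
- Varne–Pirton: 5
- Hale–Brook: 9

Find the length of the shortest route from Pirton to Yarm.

42 km

Enumerating some paths:
Pirton - Dunly - Irby - Yarm: 19+16+22 = 57
Pirton - Varne - Tarn - Arlen - Brook - Yarm: 5+2+5+21+9 = 42
The minimum is 42 km via Pirton - Varne - Tarn - Arlen - Brook - Yarm.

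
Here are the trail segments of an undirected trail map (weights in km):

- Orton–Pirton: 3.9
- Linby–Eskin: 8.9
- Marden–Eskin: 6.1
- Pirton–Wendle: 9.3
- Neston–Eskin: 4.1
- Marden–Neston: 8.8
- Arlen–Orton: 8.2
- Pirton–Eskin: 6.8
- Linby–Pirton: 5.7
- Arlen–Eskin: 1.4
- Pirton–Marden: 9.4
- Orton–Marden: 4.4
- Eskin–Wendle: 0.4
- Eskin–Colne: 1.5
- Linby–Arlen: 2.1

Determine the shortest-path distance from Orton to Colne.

11.1 km

Compare a few routes:
Orton → Marden → Eskin → Colne: 4.4+6.1+1.5 = 12
Orton → Pirton → Linby → Arlen → Eskin → Colne: 3.9+5.7+2.1+1.4+1.5 = 14.6
Orton → Arlen → Eskin → Colne: 8.2+1.4+1.5 = 11.1
Orton → Pirton → Eskin → Colne: 3.9+6.8+1.5 = 12.2
Cheapest is Orton → Arlen → Eskin → Colne at 11.1 km.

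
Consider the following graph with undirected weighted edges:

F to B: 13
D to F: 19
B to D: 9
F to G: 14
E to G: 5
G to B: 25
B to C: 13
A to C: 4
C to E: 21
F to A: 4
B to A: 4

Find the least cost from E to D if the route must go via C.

38

Shortest E→C: E–C = 21
Shortest C→D: C–A–B–D = 17
Total via C: 21 + 17 = 38.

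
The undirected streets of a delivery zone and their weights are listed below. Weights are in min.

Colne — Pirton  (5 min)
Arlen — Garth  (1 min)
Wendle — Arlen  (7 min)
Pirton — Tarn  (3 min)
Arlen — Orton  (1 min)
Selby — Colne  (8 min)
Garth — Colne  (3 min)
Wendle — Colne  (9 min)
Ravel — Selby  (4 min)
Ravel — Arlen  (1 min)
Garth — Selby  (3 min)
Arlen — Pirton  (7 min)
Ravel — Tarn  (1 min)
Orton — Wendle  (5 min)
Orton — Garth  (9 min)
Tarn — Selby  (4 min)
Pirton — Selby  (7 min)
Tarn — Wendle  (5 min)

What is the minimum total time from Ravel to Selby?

4 min

Running Dijkstra from Ravel:
Ravel: 0
Tarn: 1  (via Ravel)
Arlen: 1  (via Ravel)
Orton: 2  (via Arlen)
Garth: 2  (via Arlen)
Pirton: 4  (via Tarn)
Selby: 4  (via Ravel)
Shortest route: Ravel–Selby = 4 min.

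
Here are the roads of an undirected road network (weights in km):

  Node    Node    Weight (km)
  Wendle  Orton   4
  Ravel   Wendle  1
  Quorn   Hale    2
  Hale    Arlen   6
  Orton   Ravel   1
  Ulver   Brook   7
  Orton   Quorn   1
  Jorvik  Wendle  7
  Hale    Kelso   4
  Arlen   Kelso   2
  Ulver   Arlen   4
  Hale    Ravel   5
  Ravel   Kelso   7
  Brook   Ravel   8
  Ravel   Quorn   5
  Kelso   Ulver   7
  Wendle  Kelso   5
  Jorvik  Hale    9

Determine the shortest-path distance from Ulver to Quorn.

Settle nodes by increasing distance from Ulver:
Ulver: 0
Arlen: 4  (via Ulver)
Kelso: 6  (via Arlen)
Brook: 7  (via Ulver)
Hale: 10  (via Arlen)
Wendle: 11  (via Kelso)
Quorn: 12  (via Hale)
Shortest route: Ulver → Arlen → Hale → Quorn = 12 km.

12 km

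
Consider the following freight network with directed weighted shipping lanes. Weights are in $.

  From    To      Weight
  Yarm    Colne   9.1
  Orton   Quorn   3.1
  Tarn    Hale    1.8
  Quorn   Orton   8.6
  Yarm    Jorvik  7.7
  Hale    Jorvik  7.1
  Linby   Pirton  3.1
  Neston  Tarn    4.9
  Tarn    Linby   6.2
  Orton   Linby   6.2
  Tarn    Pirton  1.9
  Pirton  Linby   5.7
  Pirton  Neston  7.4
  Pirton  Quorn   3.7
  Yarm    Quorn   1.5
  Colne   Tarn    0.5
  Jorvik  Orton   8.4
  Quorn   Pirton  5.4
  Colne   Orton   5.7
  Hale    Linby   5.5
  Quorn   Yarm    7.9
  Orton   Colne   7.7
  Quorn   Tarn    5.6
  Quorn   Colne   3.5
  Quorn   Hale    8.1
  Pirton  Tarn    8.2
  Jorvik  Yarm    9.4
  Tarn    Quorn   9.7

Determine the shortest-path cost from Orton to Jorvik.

$16

Running Dijkstra from Orton:
Orton: 0
Quorn: 3.1  (via Orton)
Linby: 6.2  (via Orton)
Colne: 6.6  (via Quorn)
Tarn: 7.1  (via Colne)
Pirton: 8.5  (via Quorn)
Hale: 8.9  (via Tarn)
Yarm: 11  (via Quorn)
Neston: 15.9  (via Pirton)
Jorvik: 16  (via Hale)
Shortest route: Orton → Quorn → Colne → Tarn → Hale → Jorvik = $16.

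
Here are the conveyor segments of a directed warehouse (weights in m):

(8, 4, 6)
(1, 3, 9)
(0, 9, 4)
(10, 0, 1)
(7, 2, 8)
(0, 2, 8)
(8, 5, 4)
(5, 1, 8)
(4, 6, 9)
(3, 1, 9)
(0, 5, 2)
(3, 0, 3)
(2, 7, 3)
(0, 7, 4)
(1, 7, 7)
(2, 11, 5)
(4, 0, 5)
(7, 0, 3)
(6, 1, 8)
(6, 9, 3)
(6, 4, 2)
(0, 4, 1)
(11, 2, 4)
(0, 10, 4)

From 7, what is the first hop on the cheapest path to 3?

Enumerating some paths:
7 → 0 → 4 → 6 → 1 → 3: 3+1+9+8+9 = 30
7 → 0 → 5 → 1 → 3: 3+2+8+9 = 22
Cheapest is 7 → 0 → 5 → 1 → 3 at 22 m.
So from 7 the first move is to 0.

0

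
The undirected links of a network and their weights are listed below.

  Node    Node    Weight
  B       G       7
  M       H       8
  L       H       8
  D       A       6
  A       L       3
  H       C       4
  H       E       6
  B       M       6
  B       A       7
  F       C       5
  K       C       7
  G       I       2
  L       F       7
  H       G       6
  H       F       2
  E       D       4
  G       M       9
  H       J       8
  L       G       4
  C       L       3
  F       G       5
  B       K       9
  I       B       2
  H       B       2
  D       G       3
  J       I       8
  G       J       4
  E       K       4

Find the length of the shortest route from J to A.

Shortest distances from J:
J: 0
G: 4  (via J)
I: 6  (via G)
D: 7  (via G)
B: 8  (via I)
H: 8  (via J)
L: 8  (via G)
F: 9  (via G)
A: 11  (via L)
Shortest route: J–G–L–A = 11.

11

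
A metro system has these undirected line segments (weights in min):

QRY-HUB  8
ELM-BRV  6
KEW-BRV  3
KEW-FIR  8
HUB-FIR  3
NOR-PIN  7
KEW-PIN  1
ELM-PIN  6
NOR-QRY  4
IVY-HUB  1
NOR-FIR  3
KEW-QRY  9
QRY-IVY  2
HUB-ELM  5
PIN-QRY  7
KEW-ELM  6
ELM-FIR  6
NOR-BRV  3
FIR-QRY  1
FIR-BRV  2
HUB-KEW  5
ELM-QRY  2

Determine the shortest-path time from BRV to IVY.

5 min

Shortest distances from BRV:
BRV: 0
FIR: 2  (via BRV)
KEW: 3  (via BRV)
NOR: 3  (via BRV)
QRY: 3  (via FIR)
PIN: 4  (via KEW)
IVY: 5  (via QRY)
Shortest route: BRV → FIR → QRY → IVY = 5 min.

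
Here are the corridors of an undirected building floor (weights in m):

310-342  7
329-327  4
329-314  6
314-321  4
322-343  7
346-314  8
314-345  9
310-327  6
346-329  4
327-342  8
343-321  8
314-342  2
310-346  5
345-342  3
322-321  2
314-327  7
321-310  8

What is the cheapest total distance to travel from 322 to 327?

Compare a few routes:
322 → 321 → 314 → 327: 2+4+7 = 13
322 → 321 → 310 → 327: 2+8+6 = 16
The minimum is 13 m via 322 → 321 → 314 → 327.

13 m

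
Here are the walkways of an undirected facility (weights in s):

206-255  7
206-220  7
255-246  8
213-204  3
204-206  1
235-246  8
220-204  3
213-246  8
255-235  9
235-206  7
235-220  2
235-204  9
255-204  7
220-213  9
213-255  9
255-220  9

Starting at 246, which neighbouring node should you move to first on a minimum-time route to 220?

235

Candidate routes:
246–255–220: 8+9 = 17
246–213–204–220: 8+3+3 = 14
246–235–220: 8+2 = 10
246–213–220: 8+9 = 17
Cheapest is 246–235–220 at 10 s.
So from 246 the first move is to 235.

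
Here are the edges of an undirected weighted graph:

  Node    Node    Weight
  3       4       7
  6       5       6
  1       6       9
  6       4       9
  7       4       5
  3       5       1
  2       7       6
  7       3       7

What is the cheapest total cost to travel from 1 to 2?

Shortest distances from 1:
1: 0
6: 9  (via 1)
5: 15  (via 6)
3: 16  (via 5)
4: 18  (via 6)
7: 23  (via 3)
2: 29  (via 7)
Shortest route: 1–6–5–3–7–2 = 29.

29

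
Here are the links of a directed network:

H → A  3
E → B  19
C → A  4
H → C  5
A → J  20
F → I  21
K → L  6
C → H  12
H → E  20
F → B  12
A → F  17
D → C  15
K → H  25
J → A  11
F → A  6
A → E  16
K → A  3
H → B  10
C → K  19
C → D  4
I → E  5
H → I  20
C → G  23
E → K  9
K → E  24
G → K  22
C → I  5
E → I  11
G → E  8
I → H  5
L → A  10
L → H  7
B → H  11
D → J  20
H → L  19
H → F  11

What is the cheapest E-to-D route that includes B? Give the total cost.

Shortest E→B: E–B = 19
Shortest B→D: B–H–C–D = 20
Total via B: 19 + 20 = 39.

39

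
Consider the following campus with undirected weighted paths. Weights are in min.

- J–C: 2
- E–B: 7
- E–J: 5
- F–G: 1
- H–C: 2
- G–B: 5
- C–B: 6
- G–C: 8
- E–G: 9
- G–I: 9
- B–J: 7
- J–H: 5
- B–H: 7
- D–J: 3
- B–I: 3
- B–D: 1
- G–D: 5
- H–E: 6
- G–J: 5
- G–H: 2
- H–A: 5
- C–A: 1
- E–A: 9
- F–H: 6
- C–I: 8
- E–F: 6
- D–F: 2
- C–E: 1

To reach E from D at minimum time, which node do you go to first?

Candidate routes:
D–B–E: 1+7 = 8
D–B–C–E: 1+6+1 = 8
D–J–C–E: 3+2+1 = 6
The minimum is 6 min via D–J–C–E.
So from D the first move is to J.

J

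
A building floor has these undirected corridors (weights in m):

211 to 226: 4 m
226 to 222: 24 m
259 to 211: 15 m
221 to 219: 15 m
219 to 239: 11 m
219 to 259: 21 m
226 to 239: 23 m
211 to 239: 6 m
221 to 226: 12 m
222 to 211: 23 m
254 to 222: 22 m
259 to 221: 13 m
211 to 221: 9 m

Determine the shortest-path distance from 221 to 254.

54 m

Candidate routes:
221–211–222–254: 9+23+22 = 54
221–226–222–254: 12+24+22 = 58
The minimum is 54 m via 221–211–222–254.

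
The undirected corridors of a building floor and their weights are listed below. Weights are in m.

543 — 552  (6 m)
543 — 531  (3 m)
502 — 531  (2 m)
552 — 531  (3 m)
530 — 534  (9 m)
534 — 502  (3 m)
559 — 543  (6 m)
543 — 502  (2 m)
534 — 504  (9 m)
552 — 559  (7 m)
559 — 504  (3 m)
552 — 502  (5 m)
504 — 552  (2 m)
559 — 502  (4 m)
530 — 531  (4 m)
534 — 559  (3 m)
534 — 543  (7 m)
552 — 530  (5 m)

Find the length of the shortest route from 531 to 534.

Compare a few routes:
531–502–534: 2+3 = 5
531–502–559–534: 2+4+3 = 9
531–543–502–534: 3+2+3 = 8
Cheapest is 531–502–534 at 5 m.

5 m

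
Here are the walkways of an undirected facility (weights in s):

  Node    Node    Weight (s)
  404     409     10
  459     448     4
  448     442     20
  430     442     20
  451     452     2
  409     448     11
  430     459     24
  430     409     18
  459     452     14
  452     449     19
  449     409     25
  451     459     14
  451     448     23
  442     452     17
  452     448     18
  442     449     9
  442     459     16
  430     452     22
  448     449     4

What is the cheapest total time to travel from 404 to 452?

39 s

Shortest distances from 404:
404: 0
409: 10  (via 404)
448: 21  (via 409)
449: 25  (via 448)
459: 25  (via 448)
430: 28  (via 409)
442: 34  (via 449)
452: 39  (via 448)
Shortest route: 404–409–448–452 = 39 s.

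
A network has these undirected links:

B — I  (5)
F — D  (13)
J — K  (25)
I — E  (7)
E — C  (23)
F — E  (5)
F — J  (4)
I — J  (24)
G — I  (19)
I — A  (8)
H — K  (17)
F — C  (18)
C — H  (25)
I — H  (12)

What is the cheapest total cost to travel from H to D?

37

Candidate routes:
H - I - J - F - D: 12+24+4+13 = 53
H - I - E - F - D: 12+7+5+13 = 37
Cheapest is H - I - E - F - D at 37.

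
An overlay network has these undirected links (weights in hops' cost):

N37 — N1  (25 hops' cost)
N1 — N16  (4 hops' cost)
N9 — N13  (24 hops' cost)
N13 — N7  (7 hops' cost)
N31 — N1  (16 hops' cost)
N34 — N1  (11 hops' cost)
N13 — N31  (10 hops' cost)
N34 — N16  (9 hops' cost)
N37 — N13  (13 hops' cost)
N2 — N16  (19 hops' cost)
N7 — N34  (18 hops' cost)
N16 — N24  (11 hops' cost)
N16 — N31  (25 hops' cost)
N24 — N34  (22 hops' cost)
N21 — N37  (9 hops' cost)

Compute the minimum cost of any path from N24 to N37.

40 hops' cost

Settle nodes by increasing distance from N24:
N24: 0
N16: 11  (via N24)
N1: 15  (via N16)
N34: 20  (via N16)
N2: 30  (via N16)
N31: 31  (via N1)
N7: 38  (via N34)
N37: 40  (via N1)
Shortest route: N24–N16–N1–N37 = 40 hops' cost.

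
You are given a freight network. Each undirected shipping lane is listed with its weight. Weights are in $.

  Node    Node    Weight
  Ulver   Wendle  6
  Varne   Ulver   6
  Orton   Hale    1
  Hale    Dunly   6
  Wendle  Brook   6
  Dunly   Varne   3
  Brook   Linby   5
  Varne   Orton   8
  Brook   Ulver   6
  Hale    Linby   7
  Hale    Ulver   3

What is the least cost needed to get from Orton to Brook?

$10

Shortest distances from Orton:
Orton: 0
Hale: 1  (via Orton)
Ulver: 4  (via Hale)
Dunly: 7  (via Hale)
Linby: 8  (via Hale)
Varne: 8  (via Orton)
Brook: 10  (via Ulver)
Shortest route: Orton → Hale → Ulver → Brook = $10.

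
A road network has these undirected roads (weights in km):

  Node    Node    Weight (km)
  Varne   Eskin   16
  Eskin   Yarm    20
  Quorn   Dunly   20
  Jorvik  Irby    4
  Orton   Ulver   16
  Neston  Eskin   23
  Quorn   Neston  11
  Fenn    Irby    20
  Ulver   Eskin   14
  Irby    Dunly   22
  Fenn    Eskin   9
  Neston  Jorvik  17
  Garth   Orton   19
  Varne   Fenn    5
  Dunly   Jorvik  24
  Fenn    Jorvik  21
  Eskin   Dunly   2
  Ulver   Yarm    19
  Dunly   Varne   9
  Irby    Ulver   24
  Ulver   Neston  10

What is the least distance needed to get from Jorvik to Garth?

Enumerating some paths:
Jorvik–Neston–Ulver–Orton–Garth: 17+10+16+19 = 62
Jorvik–Irby–Ulver–Orton–Garth: 4+24+16+19 = 63
Cheapest is Jorvik–Neston–Ulver–Orton–Garth at 62 km.

62 km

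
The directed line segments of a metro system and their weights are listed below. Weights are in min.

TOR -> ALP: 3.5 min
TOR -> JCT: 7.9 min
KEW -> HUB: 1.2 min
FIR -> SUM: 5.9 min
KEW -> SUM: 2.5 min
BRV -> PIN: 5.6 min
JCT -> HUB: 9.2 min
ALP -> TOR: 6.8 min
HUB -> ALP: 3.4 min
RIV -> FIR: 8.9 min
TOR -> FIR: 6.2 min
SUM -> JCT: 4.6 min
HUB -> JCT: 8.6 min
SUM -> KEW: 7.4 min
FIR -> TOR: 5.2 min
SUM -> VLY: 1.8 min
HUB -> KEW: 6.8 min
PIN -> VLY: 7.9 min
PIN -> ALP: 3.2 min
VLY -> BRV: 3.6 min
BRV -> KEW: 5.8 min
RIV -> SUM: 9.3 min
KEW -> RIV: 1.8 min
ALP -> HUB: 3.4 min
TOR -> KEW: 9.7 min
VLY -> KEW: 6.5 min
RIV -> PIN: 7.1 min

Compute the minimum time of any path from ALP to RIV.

Settle nodes by increasing distance from ALP:
ALP: 0
HUB: 3.4  (via ALP)
TOR: 6.8  (via ALP)
KEW: 10.2  (via HUB)
JCT: 12  (via HUB)
RIV: 12  (via KEW)
Shortest route: ALP → HUB → KEW → RIV = 12 min.

12 min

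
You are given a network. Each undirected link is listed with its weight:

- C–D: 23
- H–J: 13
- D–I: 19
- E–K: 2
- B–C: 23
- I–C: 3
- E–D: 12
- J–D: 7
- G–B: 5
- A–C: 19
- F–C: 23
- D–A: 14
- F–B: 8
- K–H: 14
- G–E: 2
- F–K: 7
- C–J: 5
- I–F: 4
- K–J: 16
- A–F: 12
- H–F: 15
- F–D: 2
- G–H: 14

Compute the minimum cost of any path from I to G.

Settle nodes by increasing distance from I:
I: 0
C: 3  (via I)
F: 4  (via I)
D: 6  (via F)
J: 8  (via C)
K: 11  (via F)
B: 12  (via F)
E: 13  (via K)
G: 15  (via E)
Shortest route: I → F → K → E → G = 15.

15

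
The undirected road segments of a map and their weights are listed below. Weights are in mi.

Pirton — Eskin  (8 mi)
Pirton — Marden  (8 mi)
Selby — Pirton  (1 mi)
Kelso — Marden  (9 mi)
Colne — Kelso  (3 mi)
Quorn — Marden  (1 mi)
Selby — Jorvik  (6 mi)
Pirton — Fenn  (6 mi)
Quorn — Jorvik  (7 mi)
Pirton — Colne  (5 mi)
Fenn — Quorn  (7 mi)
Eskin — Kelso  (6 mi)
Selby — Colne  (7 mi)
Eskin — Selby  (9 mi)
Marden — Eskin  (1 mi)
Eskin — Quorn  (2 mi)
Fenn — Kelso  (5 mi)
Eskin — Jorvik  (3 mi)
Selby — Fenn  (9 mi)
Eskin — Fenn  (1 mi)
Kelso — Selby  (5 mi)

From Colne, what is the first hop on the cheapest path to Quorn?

Kelso

Candidate routes:
Colne - Kelso - Marden - Quorn: 3+9+1 = 13
Colne - Kelso - Eskin - Quorn: 3+6+2 = 11
Cheapest is Colne - Kelso - Eskin - Quorn at 11 mi.
So from Colne the first move is to Kelso.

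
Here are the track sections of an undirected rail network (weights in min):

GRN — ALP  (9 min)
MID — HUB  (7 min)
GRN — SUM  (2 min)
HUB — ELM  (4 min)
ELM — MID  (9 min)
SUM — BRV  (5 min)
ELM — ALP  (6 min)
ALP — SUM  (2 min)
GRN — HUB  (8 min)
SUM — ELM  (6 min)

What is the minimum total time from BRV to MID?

Enumerating some paths:
BRV–SUM–GRN–HUB–MID: 5+2+8+7 = 22
BRV–SUM–ALP–ELM–MID: 5+2+6+9 = 22
BRV–SUM–ELM–HUB–MID: 5+6+4+7 = 22
BRV–SUM–ELM–MID: 5+6+9 = 20
The minimum is 20 min via BRV–SUM–ELM–MID.

20 min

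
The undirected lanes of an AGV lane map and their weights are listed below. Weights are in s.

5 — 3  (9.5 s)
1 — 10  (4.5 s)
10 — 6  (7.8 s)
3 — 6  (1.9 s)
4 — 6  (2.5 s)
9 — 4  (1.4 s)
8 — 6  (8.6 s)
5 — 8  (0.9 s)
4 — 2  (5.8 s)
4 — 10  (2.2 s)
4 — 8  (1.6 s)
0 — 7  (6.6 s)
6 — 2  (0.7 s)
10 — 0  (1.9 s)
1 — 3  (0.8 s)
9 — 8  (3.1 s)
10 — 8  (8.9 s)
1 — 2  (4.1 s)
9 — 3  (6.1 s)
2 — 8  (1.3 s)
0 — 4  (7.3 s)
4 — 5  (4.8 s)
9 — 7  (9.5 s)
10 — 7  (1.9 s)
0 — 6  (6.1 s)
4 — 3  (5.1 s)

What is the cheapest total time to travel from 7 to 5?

Running Dijkstra from 7:
7: 0
10: 1.9  (via 7)
0: 3.8  (via 10)
4: 4.1  (via 10)
9: 5.5  (via 4)
8: 5.7  (via 4)
1: 6.4  (via 10)
5: 6.6  (via 8)
Shortest route: 7–10–4–8–5 = 6.6 s.

6.6 s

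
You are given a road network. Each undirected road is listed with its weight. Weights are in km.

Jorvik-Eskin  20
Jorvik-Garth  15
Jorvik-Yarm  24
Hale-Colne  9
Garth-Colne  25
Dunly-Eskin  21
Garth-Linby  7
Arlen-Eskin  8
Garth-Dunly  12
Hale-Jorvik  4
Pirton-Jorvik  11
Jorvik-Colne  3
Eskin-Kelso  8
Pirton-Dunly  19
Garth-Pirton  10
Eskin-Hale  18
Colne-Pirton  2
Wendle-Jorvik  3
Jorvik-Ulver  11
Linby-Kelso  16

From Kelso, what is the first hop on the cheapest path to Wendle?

Compare a few routes:
Kelso–Eskin–Jorvik–Wendle: 8+20+3 = 31
Kelso–Eskin–Hale–Jorvik–Wendle: 8+18+4+3 = 33
Kelso–Eskin–Hale–Colne–Jorvik–Wendle: 8+18+9+3+3 = 41
Cheapest is Kelso–Eskin–Jorvik–Wendle at 31 km.
So from Kelso the first move is to Eskin.

Eskin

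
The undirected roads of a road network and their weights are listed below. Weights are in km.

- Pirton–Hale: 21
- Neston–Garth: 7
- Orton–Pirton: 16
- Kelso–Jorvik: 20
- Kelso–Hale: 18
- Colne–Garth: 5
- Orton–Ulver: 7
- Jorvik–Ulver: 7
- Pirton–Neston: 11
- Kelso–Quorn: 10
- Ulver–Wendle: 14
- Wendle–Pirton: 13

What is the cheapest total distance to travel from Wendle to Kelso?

41 km

Shortest distances from Wendle:
Wendle: 0
Pirton: 13  (via Wendle)
Ulver: 14  (via Wendle)
Orton: 21  (via Ulver)
Jorvik: 21  (via Ulver)
Neston: 24  (via Pirton)
Garth: 31  (via Neston)
Hale: 34  (via Pirton)
Colne: 36  (via Garth)
Kelso: 41  (via Jorvik)
Shortest route: Wendle–Ulver–Jorvik–Kelso = 41 km.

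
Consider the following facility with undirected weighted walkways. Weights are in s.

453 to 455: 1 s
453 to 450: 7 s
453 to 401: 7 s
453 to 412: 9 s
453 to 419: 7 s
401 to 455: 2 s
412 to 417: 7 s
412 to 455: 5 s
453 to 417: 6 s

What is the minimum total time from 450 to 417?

Enumerating some paths:
450–453–455–412–417: 7+1+5+7 = 20
450–453–417: 7+6 = 13
The minimum is 13 s via 450–453–417.

13 s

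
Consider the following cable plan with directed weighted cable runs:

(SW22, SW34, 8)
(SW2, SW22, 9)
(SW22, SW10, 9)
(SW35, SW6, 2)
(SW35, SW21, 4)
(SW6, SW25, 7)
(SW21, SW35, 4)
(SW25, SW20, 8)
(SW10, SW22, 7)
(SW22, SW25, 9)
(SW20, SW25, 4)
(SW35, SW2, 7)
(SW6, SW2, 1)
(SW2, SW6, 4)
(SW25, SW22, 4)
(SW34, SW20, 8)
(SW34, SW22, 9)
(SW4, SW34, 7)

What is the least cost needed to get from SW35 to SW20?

17

Enumerating some paths:
SW35 → SW2 → SW6 → SW25 → SW20: 7+4+7+8 = 26
SW35 → SW6 → SW25 → SW20: 2+7+8 = 17
Cheapest is SW35 → SW6 → SW25 → SW20 at 17.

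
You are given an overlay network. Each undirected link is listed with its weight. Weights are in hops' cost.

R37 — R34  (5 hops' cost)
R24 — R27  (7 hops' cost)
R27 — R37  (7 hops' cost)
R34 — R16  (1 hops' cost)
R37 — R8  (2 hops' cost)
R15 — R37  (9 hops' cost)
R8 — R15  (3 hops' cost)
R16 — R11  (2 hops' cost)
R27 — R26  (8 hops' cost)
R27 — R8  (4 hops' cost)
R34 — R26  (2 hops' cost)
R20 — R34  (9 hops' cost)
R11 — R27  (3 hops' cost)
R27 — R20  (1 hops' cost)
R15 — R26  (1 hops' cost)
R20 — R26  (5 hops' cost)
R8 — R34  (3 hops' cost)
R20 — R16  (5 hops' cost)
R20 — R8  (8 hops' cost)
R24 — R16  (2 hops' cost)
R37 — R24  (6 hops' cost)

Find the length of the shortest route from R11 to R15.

Enumerating some paths:
R11–R16–R34–R8–R15: 2+1+3+3 = 9
R11–R27–R8–R15: 3+4+3 = 10
R11–R27–R20–R26–R15: 3+1+5+1 = 10
R11–R16–R34–R26–R15: 2+1+2+1 = 6
Cheapest is R11–R16–R34–R26–R15 at 6 hops' cost.

6 hops' cost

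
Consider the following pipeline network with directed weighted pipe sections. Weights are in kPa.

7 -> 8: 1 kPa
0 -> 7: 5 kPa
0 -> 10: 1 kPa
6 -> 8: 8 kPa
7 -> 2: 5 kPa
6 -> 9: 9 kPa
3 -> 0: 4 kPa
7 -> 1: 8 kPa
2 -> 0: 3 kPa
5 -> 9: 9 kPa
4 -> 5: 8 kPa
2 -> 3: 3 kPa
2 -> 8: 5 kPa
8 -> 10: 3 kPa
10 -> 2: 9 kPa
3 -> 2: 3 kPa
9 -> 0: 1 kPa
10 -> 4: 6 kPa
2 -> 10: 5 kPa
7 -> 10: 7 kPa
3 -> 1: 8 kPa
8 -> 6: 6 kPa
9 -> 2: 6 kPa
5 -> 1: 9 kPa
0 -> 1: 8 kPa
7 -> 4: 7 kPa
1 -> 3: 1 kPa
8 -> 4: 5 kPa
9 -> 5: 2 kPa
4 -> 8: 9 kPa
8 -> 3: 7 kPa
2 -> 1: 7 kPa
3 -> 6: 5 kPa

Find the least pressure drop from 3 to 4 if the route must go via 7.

15 kPa

Best 3 to 7: 3–0–7 costing 9
Best 7 to 4: 7–8–4 costing 6
Total via 7: 9 + 6 = 15 kPa.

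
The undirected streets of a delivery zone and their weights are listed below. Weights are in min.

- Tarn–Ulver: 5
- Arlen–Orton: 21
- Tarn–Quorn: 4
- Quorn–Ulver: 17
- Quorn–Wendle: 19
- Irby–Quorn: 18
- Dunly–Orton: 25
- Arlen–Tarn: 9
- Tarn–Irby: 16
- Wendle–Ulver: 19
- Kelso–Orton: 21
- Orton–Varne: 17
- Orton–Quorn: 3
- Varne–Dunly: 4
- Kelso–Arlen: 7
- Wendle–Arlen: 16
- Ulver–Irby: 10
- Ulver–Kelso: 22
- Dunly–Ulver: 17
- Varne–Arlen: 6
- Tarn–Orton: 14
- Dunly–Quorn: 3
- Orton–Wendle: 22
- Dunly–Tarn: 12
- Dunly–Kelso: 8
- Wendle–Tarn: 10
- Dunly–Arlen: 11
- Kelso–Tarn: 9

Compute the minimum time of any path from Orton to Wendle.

Candidate routes:
Orton - Quorn - Tarn - Wendle: 3+4+10 = 17
Orton - Quorn - Wendle: 3+19 = 22
The minimum is 17 min via Orton - Quorn - Tarn - Wendle.

17 min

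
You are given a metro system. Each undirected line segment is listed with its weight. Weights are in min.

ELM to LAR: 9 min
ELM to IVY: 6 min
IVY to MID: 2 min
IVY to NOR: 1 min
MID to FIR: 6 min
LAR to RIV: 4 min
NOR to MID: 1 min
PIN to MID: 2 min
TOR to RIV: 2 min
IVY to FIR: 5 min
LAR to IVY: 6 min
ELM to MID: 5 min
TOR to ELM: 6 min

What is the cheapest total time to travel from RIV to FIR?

Enumerating some paths:
RIV–LAR–IVY–FIR: 4+6+5 = 15
RIV–LAR–IVY–NOR–MID–FIR: 4+6+1+1+6 = 18
Cheapest is RIV–LAR–IVY–FIR at 15 min.

15 min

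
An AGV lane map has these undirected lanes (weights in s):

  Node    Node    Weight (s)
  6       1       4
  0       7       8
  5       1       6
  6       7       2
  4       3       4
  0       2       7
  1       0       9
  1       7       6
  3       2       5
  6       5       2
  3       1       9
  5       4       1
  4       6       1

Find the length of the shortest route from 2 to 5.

10 s

Shortest distances from 2:
2: 0
3: 5  (via 2)
0: 7  (via 2)
4: 9  (via 3)
5: 10  (via 4)
Shortest route: 2–3–4–5 = 10 s.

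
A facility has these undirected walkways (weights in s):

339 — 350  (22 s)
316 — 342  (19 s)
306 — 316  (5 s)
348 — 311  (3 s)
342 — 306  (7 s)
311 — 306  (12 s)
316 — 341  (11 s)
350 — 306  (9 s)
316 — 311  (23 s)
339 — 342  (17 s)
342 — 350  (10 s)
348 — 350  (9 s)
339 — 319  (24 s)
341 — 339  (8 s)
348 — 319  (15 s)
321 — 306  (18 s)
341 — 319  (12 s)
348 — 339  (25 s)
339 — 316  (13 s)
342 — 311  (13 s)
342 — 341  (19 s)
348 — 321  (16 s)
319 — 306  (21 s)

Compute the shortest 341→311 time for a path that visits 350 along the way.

Shortest 341→350: 341 → 316 → 306 → 350 = 25
Shortest 350→311: 350 → 348 → 311 = 12
Total via 350: 25 + 12 = 37 s.

37 s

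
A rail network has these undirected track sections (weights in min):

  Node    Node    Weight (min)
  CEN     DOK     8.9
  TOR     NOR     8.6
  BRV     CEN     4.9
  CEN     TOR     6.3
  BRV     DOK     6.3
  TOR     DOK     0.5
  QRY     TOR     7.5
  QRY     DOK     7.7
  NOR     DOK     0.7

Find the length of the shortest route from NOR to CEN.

Running Dijkstra from NOR:
NOR: 0
DOK: 0.7  (via NOR)
TOR: 1.2  (via DOK)
BRV: 7  (via DOK)
CEN: 7.5  (via TOR)
Shortest route: NOR–DOK–TOR–CEN = 7.5 min.

7.5 min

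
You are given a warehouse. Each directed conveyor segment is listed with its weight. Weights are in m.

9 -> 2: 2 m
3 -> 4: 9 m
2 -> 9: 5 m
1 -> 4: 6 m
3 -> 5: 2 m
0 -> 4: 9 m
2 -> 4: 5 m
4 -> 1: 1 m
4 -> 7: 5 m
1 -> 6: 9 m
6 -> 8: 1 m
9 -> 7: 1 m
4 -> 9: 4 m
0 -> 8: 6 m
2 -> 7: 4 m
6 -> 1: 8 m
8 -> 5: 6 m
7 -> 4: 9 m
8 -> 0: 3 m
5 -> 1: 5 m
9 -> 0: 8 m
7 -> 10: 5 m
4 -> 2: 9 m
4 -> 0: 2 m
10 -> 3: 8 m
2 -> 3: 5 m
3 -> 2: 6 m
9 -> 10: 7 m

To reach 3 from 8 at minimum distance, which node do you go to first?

0

Compare a few routes:
8 → 5 → 1 → 4 → 9 → 2 → 3: 6+5+6+4+2+5 = 28
8 → 0 → 4 → 9 → 2 → 3: 3+9+4+2+5 = 23
8 → 0 → 4 → 9 → 7 → 10 → 3: 3+9+4+1+5+8 = 30
8 → 0 → 4 → 2 → 3: 3+9+9+5 = 26
Cheapest is 8 → 0 → 4 → 9 → 2 → 3 at 23 m.
So from 8 the first move is to 0.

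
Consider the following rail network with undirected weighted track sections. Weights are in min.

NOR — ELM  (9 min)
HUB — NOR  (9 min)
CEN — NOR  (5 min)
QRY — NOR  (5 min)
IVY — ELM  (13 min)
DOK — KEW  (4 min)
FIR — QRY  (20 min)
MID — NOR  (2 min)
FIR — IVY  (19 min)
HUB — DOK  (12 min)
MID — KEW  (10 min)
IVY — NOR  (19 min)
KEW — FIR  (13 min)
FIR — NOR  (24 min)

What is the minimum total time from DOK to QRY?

Enumerating some paths:
DOK - KEW - MID - NOR - QRY: 4+10+2+5 = 21
DOK - HUB - NOR - QRY: 12+9+5 = 26
Cheapest is DOK - KEW - MID - NOR - QRY at 21 min.

21 min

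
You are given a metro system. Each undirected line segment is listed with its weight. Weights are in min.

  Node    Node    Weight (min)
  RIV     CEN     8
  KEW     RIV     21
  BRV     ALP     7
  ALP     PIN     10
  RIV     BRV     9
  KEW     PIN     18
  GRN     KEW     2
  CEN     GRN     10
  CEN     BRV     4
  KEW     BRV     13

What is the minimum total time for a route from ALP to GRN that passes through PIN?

Best ALP to PIN: ALP–PIN costing 10
Best PIN to GRN: PIN–KEW–GRN costing 20
Total via PIN: 10 + 20 = 30 min.

30 min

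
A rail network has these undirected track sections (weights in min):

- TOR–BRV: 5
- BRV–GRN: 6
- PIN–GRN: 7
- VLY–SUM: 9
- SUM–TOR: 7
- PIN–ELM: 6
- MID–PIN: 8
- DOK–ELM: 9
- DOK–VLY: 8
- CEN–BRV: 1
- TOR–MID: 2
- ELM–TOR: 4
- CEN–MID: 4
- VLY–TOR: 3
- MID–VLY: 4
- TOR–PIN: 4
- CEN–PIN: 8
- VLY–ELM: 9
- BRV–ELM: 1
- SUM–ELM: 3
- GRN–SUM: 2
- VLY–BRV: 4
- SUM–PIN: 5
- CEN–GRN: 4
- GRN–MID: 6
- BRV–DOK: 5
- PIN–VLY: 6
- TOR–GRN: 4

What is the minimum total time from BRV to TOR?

5 min

Running Dijkstra from BRV:
BRV: 0
CEN: 1  (via BRV)
ELM: 1  (via BRV)
SUM: 4  (via ELM)
VLY: 4  (via BRV)
DOK: 5  (via BRV)
MID: 5  (via CEN)
GRN: 5  (via CEN)
TOR: 5  (via BRV)
Shortest route: BRV → TOR = 5 min.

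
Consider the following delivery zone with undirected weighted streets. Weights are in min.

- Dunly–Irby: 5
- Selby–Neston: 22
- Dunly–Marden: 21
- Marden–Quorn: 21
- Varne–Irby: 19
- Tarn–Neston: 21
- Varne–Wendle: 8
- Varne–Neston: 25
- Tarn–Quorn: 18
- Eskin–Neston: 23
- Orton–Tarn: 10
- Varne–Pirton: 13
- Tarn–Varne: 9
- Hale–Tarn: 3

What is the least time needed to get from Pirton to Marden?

58 min

Shortest distances from Pirton:
Pirton: 0
Varne: 13  (via Pirton)
Wendle: 21  (via Varne)
Tarn: 22  (via Varne)
Hale: 25  (via Tarn)
Irby: 32  (via Varne)
Orton: 32  (via Tarn)
Dunly: 37  (via Irby)
Neston: 38  (via Varne)
Quorn: 40  (via Tarn)
Marden: 58  (via Dunly)
Shortest route: Pirton → Varne → Irby → Dunly → Marden = 58 min.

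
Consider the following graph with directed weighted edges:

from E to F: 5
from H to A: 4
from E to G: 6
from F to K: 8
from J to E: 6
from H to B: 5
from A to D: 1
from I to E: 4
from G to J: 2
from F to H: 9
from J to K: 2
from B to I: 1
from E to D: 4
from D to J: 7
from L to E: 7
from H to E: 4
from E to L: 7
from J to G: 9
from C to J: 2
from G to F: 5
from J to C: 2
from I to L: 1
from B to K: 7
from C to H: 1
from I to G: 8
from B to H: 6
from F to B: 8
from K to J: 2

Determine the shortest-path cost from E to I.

Shortest distances from E:
E: 0
D: 4  (via E)
F: 5  (via E)
G: 6  (via E)
L: 7  (via E)
J: 8  (via G)
C: 10  (via J)
K: 10  (via J)
H: 11  (via C)
B: 13  (via F)
I: 14  (via B)
Shortest route: E–F–B–I = 14.

14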